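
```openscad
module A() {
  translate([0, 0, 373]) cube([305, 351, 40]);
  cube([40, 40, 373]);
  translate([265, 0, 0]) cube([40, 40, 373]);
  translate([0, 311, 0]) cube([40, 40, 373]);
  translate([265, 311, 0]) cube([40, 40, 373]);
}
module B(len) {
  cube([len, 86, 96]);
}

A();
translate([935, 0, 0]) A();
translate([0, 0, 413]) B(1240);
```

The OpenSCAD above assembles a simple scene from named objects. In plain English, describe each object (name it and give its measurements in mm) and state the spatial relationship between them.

A is a four-legged stool. The seat is a 305×351×40 mm slab whose top surface is at z = 413 mm; four square legs, each 40×40 mm in cross-section, run from the floor (z = 0) to the underside of the seat, each flush with a corner of the seat.

B is a rectangular beam 1240 mm long (x), 86 mm deep (y), 96 mm thick (z).

The beam spans the tops of two stools placed 630 mm apart, resting at z = 413 mm.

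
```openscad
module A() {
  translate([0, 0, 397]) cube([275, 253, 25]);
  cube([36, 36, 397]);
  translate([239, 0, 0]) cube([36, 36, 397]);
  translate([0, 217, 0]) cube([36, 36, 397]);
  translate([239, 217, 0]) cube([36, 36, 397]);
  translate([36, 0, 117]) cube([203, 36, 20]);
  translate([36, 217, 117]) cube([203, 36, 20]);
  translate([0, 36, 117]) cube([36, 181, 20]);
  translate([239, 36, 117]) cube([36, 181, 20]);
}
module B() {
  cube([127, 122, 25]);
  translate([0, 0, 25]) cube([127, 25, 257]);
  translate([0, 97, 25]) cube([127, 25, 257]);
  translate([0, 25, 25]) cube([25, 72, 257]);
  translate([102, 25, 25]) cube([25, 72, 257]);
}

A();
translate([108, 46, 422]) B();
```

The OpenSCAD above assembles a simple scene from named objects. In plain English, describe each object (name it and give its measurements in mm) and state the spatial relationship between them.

A is a four-legged stool. The seat is 275×253 mm, 25 mm thick, top at z = 422 mm. It stands on four square legs, each 36×36 mm in cross-section, from z = 0 to the seat underside, each flush with a corner of the seat. Four stretchers, 36 mm wide and 20 mm tall, connect adjacent legs with their undersides at z = 117 mm, each running between the inner faces of the legs it joins and aligned with the legs' outer faces on the other axis.

B is an open storage box with external size 127×122×282 mm and wall thickness 25 mm (the base is also 25 mm thick). The base covers the whole footprint; the four walls stand on the base, with the y-facing walls full-width and the x-facing walls fitting between their inner faces.

The open box is on top of the stool.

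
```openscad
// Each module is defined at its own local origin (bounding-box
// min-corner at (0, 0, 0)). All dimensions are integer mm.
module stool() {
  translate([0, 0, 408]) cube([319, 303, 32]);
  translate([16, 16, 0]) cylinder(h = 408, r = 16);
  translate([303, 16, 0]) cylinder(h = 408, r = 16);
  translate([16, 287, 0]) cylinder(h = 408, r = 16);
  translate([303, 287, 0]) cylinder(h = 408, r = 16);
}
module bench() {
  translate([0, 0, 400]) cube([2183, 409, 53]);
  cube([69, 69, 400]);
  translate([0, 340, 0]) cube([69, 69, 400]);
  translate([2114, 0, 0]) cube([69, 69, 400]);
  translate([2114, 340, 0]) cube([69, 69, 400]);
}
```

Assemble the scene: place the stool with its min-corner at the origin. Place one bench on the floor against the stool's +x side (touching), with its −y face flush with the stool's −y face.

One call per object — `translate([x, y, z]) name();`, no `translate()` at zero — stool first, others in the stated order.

stool();
translate([319, 0, 0]) bench();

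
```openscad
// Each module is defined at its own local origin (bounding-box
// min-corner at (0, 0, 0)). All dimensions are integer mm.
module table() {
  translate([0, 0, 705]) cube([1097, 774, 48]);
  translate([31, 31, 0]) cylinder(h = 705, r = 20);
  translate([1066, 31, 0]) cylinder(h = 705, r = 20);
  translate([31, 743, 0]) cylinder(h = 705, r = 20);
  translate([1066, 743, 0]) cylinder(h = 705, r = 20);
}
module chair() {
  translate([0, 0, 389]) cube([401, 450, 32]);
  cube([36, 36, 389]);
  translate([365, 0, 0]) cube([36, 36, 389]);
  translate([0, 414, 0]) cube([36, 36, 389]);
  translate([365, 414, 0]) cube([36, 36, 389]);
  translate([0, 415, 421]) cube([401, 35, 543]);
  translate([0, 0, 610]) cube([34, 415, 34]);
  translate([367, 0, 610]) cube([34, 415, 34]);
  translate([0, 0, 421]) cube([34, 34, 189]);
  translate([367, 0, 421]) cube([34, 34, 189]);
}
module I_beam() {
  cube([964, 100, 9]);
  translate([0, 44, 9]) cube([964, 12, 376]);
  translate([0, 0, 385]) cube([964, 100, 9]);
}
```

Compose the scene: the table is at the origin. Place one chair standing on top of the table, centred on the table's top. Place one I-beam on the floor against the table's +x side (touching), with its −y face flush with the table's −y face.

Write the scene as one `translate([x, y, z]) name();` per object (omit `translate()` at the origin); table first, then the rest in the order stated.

table();
translate([348, 162, 753]) chair();
translate([1097, 0, 0]) I_beam();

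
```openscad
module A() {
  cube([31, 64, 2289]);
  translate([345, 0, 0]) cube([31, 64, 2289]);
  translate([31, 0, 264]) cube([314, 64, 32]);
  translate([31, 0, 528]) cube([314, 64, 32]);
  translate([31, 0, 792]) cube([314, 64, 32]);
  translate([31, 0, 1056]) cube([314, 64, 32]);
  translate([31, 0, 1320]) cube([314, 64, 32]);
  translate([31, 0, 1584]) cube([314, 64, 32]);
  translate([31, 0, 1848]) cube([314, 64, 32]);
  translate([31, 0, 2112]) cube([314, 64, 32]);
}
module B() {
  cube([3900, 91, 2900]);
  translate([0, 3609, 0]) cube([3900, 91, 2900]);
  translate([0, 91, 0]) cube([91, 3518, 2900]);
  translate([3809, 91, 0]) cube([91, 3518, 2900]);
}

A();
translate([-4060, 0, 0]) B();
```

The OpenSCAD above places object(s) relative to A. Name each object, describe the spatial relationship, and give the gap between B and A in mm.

The house frame's nearest face is 160 mm from the ladder's −x face.

A is a ladder. B is a house frame. The house frame is on the floor beside the ladder on its −x side. The gap between the house frame and the ladder is 160 mm.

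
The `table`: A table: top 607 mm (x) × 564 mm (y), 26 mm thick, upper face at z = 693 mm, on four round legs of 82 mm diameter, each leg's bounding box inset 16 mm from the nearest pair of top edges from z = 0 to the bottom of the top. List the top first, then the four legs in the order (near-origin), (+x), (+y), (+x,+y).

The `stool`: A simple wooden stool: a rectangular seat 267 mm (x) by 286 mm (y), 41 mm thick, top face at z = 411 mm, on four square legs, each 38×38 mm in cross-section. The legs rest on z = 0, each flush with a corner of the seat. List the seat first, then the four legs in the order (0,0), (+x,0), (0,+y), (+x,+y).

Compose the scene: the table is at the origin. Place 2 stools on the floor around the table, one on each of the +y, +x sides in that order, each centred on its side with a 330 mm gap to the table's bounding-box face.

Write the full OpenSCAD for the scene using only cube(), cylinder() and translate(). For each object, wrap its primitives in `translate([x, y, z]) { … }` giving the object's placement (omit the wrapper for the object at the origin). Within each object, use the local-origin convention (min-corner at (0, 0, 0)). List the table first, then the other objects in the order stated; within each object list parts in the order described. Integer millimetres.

translate([0, 0, 667]) cube([607, 564, 26]);
translate([57, 57, 0]) cylinder(h = 667, r = 41);
translate([550, 57, 0]) cylinder(h = 667, r = 41);
translate([57, 507, 0]) cylinder(h = 667, r = 41);
translate([550, 507, 0]) cylinder(h = 667, r = 41);
translate([170, 894, 0]) {
  translate([0, 0, 370]) cube([267, 286, 41]);
  cube([38, 38, 370]);
  translate([229, 0, 0]) cube([38, 38, 370]);
  translate([0, 248, 0]) cube([38, 38, 370]);
  translate([229, 248, 0]) cube([38, 38, 370]);
}
translate([937, 139, 0]) {
  translate([0, 0, 370]) cube([267, 286, 41]);
  cube([38, 38, 370]);
  translate([229, 0, 0]) cube([38, 38, 370]);
  translate([0, 248, 0]) cube([38, 38, 370]);
  translate([229, 248, 0]) cube([38, 38, 370]);
}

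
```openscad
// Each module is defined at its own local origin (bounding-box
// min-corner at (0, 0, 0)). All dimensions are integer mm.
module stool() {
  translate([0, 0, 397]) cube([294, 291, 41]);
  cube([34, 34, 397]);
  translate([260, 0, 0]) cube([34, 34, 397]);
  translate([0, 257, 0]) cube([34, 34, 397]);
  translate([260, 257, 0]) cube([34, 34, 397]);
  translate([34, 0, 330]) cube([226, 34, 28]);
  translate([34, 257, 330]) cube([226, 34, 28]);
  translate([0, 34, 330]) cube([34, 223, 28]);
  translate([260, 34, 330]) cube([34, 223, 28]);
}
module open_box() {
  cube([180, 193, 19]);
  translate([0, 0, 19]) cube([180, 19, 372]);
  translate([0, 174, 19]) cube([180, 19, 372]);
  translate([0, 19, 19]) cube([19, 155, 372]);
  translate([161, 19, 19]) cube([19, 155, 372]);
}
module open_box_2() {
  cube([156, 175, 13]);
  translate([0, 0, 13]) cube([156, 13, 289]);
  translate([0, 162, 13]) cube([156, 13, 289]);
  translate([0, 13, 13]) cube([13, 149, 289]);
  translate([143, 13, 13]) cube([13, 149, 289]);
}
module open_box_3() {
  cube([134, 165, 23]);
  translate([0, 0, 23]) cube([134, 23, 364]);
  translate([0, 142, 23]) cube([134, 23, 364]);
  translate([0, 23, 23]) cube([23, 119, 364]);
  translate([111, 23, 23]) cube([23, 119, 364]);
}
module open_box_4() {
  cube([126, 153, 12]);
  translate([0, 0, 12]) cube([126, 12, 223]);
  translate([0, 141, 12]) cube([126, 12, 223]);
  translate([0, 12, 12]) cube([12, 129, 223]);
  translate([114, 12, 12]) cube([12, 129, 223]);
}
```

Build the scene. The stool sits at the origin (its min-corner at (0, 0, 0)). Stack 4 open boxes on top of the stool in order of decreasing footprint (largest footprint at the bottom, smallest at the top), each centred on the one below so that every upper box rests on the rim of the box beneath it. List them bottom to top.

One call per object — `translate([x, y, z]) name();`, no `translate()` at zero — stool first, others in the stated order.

stool();
translate([57, 49, 438]) open_box();
translate([69, 58, 829]) open_box_2();
translate([80, 63, 1131]) open_box_3();
translate([84, 69, 1518]) open_box_4();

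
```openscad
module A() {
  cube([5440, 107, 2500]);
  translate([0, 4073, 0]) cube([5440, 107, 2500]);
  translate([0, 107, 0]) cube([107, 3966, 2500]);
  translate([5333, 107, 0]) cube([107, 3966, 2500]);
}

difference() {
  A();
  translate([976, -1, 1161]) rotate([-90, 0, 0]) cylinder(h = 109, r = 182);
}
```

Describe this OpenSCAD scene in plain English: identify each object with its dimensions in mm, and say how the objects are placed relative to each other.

A is a box-shaped house frame (walls only): outside footprint 5440×4180 mm, wall height 2500 mm, wall thickness 107 mm. The two y-facing walls run the full x-width; the two x-facing walls fit between the inner faces of the y-facing walls.

The house frame has a circular hole of radius 182 mm through its front wall, centred at (x = 976, z = 1161).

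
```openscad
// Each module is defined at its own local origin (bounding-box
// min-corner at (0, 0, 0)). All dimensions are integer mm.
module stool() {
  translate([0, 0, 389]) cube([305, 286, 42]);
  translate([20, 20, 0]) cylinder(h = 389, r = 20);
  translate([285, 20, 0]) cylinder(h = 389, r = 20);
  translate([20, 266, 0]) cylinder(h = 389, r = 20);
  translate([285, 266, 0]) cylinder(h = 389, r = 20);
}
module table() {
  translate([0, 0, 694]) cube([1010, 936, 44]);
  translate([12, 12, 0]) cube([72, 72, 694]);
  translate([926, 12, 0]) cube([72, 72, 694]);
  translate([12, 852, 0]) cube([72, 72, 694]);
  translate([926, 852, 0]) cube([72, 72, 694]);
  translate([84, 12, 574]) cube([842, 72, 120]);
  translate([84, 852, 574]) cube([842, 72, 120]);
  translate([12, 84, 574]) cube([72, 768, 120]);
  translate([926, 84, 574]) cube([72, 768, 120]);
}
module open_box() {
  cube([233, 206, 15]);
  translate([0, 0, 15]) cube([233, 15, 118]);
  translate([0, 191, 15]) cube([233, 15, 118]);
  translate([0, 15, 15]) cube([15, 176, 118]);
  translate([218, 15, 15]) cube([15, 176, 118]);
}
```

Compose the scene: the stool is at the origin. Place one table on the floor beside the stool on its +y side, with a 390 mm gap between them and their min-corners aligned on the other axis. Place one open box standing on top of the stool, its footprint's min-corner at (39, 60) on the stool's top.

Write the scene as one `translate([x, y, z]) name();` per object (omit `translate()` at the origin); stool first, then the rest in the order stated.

stool();
translate([0, 676, 0]) table();
translate([39, 60, 431]) open_box();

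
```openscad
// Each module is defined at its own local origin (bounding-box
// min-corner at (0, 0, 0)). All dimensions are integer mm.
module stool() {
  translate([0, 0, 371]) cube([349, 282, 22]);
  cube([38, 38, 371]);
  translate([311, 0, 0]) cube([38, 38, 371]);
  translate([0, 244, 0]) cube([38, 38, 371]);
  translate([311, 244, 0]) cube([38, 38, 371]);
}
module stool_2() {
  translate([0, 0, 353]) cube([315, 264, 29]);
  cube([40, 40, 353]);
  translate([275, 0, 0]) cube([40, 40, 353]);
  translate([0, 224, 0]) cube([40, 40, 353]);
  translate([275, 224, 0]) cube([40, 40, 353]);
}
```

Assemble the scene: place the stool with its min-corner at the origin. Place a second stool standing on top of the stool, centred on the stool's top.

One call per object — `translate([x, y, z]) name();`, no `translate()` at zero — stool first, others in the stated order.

stool();
translate([17, 9, 393]) stool_2();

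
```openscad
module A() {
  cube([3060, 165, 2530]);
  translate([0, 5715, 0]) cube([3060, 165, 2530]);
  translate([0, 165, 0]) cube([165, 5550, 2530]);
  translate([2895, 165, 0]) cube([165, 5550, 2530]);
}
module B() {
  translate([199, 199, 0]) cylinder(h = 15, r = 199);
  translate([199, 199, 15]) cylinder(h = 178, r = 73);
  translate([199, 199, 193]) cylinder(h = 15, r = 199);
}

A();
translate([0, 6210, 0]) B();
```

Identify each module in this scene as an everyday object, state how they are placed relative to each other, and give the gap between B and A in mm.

The spool's nearest face is 330 mm from the house frame's +y face.

A is a house frame. B is a spool. The spool is on the floor beside the house frame on its +y side. The gap between the spool and the house frame is 330 mm.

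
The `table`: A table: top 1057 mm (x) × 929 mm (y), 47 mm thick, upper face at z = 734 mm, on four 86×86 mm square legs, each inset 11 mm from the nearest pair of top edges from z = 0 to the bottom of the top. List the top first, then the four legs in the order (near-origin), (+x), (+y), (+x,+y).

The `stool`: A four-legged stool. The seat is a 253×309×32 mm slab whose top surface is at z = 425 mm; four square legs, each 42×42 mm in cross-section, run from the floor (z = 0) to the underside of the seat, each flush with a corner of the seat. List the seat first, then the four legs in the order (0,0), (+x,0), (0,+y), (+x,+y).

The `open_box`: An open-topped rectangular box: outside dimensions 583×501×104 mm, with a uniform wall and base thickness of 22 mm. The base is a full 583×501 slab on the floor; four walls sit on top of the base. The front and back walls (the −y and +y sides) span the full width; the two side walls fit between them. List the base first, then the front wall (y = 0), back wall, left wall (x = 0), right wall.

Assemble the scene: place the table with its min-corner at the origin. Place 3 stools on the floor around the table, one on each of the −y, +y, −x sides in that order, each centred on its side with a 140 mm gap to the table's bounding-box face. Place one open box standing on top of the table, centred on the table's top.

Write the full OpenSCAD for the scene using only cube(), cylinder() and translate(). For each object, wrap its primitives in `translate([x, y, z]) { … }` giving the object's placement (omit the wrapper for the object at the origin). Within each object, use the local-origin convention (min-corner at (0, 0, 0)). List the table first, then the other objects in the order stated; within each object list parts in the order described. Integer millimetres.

translate([0, 0, 687]) cube([1057, 929, 47]);
translate([11, 11, 0]) cube([86, 86, 687]);
translate([960, 11, 0]) cube([86, 86, 687]);
translate([11, 832, 0]) cube([86, 86, 687]);
translate([960, 832, 0]) cube([86, 86, 687]);
translate([402, -449, 0]) {
  translate([0, 0, 393]) cube([253, 309, 32]);
  cube([42, 42, 393]);
  translate([211, 0, 0]) cube([42, 42, 393]);
  translate([0, 267, 0]) cube([42, 42, 393]);
  translate([211, 267, 0]) cube([42, 42, 393]);
}
translate([402, 1069, 0]) {
  translate([0, 0, 393]) cube([253, 309, 32]);
  cube([42, 42, 393]);
  translate([211, 0, 0]) cube([42, 42, 393]);
  translate([0, 267, 0]) cube([42, 42, 393]);
  translate([211, 267, 0]) cube([42, 42, 393]);
}
translate([-393, 310, 0]) {
  translate([0, 0, 393]) cube([253, 309, 32]);
  cube([42, 42, 393]);
  translate([211, 0, 0]) cube([42, 42, 393]);
  translate([0, 267, 0]) cube([42, 42, 393]);
  translate([211, 267, 0]) cube([42, 42, 393]);
}
translate([237, 214, 734]) {
  cube([583, 501, 22]);
  translate([0, 0, 22]) cube([583, 22, 82]);
  translate([0, 479, 22]) cube([583, 22, 82]);
  translate([0, 22, 22]) cube([22, 457, 82]);
  translate([561, 22, 22]) cube([22, 457, 82]);
}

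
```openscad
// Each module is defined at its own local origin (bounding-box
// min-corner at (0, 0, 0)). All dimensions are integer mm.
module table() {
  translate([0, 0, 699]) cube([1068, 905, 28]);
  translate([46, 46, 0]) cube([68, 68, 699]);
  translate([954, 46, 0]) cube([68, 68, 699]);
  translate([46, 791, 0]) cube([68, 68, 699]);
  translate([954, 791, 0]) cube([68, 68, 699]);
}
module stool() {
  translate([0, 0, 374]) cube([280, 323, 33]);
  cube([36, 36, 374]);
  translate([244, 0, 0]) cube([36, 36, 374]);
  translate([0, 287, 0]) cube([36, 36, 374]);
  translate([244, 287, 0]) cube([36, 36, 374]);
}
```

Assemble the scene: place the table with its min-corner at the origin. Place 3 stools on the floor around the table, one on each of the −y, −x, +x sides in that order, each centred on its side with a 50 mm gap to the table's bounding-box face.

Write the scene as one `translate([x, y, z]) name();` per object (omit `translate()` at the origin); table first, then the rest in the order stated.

table();
translate([394, -373, 0]) stool();
translate([-330, 291, 0]) stool();
translate([1118, 291, 0]) stool();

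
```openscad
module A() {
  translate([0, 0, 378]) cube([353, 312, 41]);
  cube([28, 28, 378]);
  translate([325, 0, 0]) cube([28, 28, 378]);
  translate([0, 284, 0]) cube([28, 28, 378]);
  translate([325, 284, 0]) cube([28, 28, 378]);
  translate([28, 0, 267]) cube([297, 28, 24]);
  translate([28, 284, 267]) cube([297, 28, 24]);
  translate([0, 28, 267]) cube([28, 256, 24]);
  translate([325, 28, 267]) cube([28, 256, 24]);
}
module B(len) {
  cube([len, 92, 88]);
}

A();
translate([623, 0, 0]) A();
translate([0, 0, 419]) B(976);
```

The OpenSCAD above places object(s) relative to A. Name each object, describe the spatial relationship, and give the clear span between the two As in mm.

Second stool starts at x = 623; first ends at x = 353; clear span = 623 − 353 = 270 mm.

A is a stool. B is a beam. A beam spans the tops of two stools. The clear span between the two stools is 270 mm.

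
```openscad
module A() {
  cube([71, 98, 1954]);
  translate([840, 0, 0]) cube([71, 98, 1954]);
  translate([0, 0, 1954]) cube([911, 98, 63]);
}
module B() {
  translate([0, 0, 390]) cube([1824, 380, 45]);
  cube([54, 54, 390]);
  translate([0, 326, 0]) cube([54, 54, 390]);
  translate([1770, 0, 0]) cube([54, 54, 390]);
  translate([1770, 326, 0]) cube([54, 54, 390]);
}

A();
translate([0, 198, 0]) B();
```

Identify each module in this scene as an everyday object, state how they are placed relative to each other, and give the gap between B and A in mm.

A is a door frame. B is a bench. The bench is on the floor beside the door frame on its +y side. The gap between the bench and the door frame is 100 mm.

The bench's nearest face is 100 mm from the door frame's +y face.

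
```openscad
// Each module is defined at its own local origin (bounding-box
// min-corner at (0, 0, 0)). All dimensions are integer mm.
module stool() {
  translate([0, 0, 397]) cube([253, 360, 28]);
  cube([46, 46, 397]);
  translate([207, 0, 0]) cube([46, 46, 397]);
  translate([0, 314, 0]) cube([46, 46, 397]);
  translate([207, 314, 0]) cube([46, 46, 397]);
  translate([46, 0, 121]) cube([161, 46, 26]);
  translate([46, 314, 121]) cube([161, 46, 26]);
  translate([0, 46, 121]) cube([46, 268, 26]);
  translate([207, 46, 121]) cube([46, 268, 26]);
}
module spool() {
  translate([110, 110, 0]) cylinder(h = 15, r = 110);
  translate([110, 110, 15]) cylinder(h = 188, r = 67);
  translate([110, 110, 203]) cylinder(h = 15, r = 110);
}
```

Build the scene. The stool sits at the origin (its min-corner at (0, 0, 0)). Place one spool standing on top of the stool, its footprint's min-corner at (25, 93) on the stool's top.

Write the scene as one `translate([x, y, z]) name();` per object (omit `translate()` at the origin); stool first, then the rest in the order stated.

stool();
translate([25, 93, 425]) spool();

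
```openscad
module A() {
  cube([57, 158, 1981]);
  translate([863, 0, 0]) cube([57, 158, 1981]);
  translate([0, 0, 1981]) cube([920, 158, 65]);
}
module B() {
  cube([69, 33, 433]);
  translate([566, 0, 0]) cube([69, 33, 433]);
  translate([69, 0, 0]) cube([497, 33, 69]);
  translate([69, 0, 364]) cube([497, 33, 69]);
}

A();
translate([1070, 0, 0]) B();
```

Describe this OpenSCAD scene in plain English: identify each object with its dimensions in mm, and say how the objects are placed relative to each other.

A is a door frame. The clear opening is 806 mm wide and 1981 mm high. Two 57 mm wide jambs, 158 mm deep, stand either side of the opening from the floor to the top of the opening. A 65 mm thick head sits across the top of both jambs, spanning the full outside width of the frame.

B is a rectangular picture frame lying in the x–z plane (depth along y). The opening is 497 mm wide (x) by 295 mm tall (z), surrounded by a border 69 mm wide on all four sides. The frame is 33 mm deep and is made of two full-height vertical stiles with two horizontal rails fitted between them.

The picture frame is on the floor beside the door frame on its +x side.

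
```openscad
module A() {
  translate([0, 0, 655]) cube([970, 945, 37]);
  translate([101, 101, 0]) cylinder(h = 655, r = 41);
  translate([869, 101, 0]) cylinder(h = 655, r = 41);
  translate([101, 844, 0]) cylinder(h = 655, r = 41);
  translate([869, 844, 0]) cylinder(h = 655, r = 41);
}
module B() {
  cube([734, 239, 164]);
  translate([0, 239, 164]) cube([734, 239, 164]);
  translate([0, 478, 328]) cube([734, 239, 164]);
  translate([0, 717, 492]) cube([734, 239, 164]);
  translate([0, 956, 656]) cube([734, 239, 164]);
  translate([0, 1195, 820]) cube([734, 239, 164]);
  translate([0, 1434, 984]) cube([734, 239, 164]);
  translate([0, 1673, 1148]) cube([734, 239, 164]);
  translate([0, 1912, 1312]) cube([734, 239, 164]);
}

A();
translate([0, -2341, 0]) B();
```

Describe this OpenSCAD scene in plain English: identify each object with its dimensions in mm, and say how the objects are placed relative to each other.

A is a table with a 970×945 mm rectangular top, 37 mm thick, top surface at z = 692 mm, supported by four round legs of 82 mm diameter, each leg's bounding box inset 60 mm from the nearest pair of top edges, running from the floor.

B is a straight staircase of 9 solid steps. Each step is 734 mm wide (x), 239 mm deep (y, the going) and 164 mm tall (the rise). The first step rests on the floor; each subsequent step sits one going further in +y and one rise higher in +z, directly behind and above the previous step with no overlap.

The staircase is on the floor beside the table on its −y side.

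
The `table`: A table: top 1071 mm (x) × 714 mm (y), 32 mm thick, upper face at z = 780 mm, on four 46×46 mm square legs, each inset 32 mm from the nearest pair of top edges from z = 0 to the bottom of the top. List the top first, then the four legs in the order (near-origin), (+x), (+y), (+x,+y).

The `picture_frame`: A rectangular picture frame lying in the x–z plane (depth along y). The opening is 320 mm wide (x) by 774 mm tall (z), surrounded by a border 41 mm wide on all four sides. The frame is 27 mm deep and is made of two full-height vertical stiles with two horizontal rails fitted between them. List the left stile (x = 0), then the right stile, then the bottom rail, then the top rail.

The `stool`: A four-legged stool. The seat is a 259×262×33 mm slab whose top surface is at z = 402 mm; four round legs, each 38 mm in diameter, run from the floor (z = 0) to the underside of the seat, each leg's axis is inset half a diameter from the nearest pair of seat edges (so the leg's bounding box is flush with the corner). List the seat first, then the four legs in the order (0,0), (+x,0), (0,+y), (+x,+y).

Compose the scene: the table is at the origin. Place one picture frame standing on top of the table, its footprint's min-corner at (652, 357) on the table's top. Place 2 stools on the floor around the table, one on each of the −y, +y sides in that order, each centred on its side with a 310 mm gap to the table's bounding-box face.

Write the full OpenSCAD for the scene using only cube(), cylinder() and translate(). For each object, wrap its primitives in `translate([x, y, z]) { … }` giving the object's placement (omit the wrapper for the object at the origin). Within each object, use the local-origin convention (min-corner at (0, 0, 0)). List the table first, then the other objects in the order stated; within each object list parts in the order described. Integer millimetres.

translate([0, 0, 748]) cube([1071, 714, 32]);
translate([32, 32, 0]) cube([46, 46, 748]);
translate([993, 32, 0]) cube([46, 46, 748]);
translate([32, 636, 0]) cube([46, 46, 748]);
translate([993, 636, 0]) cube([46, 46, 748]);
translate([652, 357, 780]) {
  cube([41, 27, 856]);
  translate([361, 0, 0]) cube([41, 27, 856]);
  translate([41, 0, 0]) cube([320, 27, 41]);
  translate([41, 0, 815]) cube([320, 27, 41]);
}
translate([406, -572, 0]) {
  translate([0, 0, 369]) cube([259, 262, 33]);
  translate([19, 19, 0]) cylinder(h = 369, r = 19);
  translate([240, 19, 0]) cylinder(h = 369, r = 19);
  translate([19, 243, 0]) cylinder(h = 369, r = 19);
  translate([240, 243, 0]) cylinder(h = 369, r = 19);
}
translate([406, 1024, 0]) {
  translate([0, 0, 369]) cube([259, 262, 33]);
  translate([19, 19, 0]) cylinder(h = 369, r = 19);
  translate([240, 19, 0]) cylinder(h = 369, r = 19);
  translate([19, 243, 0]) cylinder(h = 369, r = 19);
  translate([240, 243, 0]) cylinder(h = 369, r = 19);
}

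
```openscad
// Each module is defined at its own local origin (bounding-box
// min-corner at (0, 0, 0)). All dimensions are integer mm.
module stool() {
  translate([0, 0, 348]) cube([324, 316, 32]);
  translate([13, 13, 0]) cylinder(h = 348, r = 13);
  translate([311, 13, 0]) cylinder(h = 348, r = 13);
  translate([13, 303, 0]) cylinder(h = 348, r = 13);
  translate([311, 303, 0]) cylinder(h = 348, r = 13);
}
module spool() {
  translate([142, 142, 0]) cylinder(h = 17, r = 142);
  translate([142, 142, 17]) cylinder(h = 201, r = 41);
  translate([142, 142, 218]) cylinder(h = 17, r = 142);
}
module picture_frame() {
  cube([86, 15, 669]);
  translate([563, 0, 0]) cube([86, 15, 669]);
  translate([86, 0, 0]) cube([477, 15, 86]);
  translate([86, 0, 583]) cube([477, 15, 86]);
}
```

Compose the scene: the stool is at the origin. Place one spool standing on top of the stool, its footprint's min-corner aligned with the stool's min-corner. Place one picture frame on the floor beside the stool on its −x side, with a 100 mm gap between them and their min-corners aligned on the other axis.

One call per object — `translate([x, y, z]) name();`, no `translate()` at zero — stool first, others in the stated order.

stool();
translate([0, 0, 380]) spool();
translate([-749, 0, 0]) picture_frame();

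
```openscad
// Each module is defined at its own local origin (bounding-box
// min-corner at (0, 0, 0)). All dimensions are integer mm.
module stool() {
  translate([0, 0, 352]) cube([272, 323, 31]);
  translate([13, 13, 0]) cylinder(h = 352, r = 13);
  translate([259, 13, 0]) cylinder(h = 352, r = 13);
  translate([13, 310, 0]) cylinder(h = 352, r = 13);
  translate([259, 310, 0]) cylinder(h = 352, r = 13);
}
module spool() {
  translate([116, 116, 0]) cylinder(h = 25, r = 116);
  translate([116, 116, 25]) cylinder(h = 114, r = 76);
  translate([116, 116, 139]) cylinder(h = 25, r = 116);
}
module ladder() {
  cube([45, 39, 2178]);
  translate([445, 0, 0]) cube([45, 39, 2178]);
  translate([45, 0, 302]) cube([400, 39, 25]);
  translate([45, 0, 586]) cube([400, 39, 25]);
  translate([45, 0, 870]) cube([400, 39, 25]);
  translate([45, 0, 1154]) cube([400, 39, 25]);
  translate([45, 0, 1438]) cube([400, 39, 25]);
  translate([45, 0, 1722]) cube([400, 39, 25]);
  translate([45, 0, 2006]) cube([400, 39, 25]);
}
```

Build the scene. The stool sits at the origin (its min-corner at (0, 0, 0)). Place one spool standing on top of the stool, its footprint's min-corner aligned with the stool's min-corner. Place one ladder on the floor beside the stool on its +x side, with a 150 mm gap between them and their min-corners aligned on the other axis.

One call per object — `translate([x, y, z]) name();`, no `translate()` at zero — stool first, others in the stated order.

stool();
translate([0, 0, 383]) spool();
translate([422, 0, 0]) ladder();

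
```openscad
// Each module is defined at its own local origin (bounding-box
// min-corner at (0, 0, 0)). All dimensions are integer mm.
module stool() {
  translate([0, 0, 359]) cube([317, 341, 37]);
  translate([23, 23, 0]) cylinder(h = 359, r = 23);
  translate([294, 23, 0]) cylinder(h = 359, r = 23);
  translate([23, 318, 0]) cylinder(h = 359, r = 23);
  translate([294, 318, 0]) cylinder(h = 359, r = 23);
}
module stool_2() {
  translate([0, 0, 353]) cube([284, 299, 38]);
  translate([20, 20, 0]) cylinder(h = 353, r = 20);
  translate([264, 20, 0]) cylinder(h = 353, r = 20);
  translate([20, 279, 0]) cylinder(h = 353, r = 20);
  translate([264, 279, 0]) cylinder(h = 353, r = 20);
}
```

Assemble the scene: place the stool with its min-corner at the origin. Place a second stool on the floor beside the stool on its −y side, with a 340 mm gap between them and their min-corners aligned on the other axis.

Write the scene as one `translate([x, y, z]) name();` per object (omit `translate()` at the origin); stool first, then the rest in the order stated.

stool();
translate([0, -639, 0]) stool_2();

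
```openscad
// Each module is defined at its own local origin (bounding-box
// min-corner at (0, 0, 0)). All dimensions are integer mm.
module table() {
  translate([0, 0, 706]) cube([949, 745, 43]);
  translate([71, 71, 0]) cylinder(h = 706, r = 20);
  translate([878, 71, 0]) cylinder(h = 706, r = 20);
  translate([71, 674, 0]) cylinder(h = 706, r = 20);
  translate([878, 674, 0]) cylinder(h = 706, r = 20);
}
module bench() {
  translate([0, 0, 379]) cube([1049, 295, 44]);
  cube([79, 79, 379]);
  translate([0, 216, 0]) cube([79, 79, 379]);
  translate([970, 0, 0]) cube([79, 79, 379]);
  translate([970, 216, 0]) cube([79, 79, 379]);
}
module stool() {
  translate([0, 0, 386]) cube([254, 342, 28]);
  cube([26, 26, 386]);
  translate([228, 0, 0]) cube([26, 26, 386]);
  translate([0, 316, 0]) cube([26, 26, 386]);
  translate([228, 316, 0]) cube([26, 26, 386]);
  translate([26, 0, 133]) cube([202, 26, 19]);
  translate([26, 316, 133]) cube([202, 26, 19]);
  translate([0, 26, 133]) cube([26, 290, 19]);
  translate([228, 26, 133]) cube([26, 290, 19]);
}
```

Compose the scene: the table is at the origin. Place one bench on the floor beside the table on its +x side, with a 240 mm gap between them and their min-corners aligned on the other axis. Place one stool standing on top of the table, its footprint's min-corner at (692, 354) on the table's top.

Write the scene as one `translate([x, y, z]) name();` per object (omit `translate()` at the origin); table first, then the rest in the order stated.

table();
translate([1189, 0, 0]) bench();
translate([692, 354, 749]) stool();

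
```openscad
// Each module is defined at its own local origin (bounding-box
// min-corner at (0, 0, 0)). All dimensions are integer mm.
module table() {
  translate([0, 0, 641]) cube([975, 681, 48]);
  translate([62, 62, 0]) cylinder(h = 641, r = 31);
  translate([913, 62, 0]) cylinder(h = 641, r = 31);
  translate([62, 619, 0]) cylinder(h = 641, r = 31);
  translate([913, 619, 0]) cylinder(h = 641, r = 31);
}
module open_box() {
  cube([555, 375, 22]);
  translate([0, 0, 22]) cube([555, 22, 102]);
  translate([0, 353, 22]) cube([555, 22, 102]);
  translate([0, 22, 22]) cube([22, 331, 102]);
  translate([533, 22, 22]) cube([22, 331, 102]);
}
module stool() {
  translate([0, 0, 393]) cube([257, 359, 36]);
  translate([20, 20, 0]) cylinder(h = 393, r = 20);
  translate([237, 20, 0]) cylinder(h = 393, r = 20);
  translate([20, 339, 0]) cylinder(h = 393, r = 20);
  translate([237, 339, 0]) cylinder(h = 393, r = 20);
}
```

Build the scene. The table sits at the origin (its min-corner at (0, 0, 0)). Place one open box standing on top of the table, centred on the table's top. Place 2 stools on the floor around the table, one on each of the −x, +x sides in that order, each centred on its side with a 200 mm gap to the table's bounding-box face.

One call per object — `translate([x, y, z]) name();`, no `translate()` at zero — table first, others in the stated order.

table();
translate([210, 153, 689]) open_box();
translate([-457, 161, 0]) stool();
translate([1175, 161, 0]) stool();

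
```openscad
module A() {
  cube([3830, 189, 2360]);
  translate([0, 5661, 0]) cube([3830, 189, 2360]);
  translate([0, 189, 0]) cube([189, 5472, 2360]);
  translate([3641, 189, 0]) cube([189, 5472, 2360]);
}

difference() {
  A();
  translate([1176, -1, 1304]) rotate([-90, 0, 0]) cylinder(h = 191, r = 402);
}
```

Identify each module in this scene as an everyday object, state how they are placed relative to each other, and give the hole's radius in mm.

The subtracted cylinder has r = 402 mm.

A is a house frame. The house frame has a circular hole through its front wall. The hole's radius is 402 mm.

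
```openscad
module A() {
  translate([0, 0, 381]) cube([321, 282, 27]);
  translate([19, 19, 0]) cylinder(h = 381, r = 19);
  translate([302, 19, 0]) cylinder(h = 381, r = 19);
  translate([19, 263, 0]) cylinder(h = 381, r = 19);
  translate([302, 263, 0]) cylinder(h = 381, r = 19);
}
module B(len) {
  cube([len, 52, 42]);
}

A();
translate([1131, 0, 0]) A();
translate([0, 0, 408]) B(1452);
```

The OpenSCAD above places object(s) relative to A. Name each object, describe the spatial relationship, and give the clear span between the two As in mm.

Second stool starts at x = 1131; first ends at x = 321; clear span = 1131 − 321 = 810 mm.

A is a stool. B is a beam. A beam spans the tops of two stools. The clear span between the two stools is 810 mm.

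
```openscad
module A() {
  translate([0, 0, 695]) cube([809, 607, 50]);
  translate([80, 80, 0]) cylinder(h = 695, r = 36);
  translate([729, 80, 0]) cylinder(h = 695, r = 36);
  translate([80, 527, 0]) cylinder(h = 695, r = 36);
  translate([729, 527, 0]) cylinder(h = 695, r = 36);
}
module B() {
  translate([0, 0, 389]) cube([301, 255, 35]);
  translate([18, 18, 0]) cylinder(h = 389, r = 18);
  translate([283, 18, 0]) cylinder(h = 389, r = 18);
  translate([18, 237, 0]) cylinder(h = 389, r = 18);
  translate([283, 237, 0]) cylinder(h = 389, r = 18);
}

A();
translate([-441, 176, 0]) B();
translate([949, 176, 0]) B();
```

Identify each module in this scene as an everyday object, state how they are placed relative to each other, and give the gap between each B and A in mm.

Each stool's nearest face is 140 mm from the table's bounding box.

A is a table. B is a stool. Two stools sit around the table at the −x, +x sides. The gap between each stool and the table is 140 mm.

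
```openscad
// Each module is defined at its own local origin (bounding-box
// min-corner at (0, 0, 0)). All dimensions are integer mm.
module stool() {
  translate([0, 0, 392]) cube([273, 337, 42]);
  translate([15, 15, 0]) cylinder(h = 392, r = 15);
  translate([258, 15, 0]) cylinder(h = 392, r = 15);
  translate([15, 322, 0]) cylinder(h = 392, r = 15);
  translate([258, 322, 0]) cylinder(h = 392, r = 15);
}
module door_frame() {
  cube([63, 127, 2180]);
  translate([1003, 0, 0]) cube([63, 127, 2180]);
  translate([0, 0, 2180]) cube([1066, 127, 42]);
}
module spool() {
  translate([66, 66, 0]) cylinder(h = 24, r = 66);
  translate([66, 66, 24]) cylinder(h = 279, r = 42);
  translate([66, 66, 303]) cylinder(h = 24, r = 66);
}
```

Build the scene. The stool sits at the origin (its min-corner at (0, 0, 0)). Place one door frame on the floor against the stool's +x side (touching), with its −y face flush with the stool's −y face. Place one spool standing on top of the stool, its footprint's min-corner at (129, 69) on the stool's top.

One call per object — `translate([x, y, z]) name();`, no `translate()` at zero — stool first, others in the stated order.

stool();
translate([273, 0, 0]) door_frame();
translate([129, 69, 434]) spool();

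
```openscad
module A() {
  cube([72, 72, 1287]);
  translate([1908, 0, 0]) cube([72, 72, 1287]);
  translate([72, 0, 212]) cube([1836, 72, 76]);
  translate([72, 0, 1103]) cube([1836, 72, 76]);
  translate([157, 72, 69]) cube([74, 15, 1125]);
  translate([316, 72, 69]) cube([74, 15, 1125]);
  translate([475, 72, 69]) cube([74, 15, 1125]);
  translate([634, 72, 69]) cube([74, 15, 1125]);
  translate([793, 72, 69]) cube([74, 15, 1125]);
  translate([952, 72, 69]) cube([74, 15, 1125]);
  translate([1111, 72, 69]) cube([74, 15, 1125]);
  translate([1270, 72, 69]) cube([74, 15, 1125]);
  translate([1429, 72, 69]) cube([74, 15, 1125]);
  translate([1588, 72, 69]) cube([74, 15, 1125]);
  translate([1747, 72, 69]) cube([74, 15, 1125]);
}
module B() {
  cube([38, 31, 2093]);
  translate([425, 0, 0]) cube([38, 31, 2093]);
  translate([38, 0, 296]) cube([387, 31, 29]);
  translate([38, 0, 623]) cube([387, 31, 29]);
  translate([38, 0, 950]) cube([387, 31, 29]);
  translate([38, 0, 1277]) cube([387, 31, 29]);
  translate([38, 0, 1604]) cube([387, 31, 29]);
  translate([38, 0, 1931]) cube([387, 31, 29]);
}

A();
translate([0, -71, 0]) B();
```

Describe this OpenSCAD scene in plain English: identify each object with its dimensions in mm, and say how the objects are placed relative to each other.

A is a fence section. Two 72×72 mm posts, 1287 mm tall, stand on the floor with a clear span of 1836 mm between their inner faces. Two horizontal rails of 72×76 mm section span the gap between the posts with their undersides at z = 212 mm and z = 1103 mm, flush with the posts' −y face. 11 pickets, each 74 mm wide, 15 mm thick and 1125 mm tall, are fixed to the +y face of the rails with their bottoms at z = 69 mm, evenly spaced across the span with equal gaps (rounded down to the nearest mm) at the −x end and between each pair — any rounding remainder accumulates at the +x end.

B is a wooden ladder with two side rails of 38×31 mm section and 2093 mm height, set 463 mm apart overall. Between them run 6 rectangular rungs (31 mm deep, 29 mm thick), front faces flush with the rails' −y face. The bottom of the first rung is 296 mm above the floor and each subsequent rung is 327 mm higher than the one below.

The ladder is on the floor beside the fence section on its −y side.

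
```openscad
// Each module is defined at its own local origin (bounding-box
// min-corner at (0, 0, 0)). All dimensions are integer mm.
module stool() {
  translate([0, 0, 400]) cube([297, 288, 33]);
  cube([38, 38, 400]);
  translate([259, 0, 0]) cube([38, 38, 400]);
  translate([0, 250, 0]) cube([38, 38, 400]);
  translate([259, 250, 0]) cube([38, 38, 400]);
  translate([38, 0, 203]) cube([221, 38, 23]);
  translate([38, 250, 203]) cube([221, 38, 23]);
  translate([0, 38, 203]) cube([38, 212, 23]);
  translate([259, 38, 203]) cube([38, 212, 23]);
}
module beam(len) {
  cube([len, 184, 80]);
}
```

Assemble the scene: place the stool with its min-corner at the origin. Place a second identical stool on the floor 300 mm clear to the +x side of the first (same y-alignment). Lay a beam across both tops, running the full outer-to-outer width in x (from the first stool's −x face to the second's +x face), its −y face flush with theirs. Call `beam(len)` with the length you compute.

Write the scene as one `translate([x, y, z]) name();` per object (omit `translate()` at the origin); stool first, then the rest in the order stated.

stool();
translate([597, 0, 0]) stool();
translate([0, 0, 433]) beam(894);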